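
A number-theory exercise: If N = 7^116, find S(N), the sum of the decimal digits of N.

7^116 = 107491133273364962952069061813066382187293269586047291924731611172814599515750702733702892834629601
Sum of its 99 digits: 427.

427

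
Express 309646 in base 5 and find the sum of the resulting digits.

18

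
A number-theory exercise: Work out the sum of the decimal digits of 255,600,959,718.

2+5+5+6+0+0+9+5+9+7+1+8 = 57

57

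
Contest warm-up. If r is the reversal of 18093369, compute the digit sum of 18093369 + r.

Reversal of 18093369 is 96339081; 18093369 + 96339081 = 114432450.
Digit sum of 114432450: 1+1+4+4+3+2+4+5+0 = 24.

24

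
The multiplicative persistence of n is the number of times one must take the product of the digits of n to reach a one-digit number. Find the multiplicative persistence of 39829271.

39829271 → 54432 → 480 → 0 (3 steps)

3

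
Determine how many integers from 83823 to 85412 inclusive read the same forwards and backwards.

16

The integers in [83823, 85412] that read the same forwards and backwards: 83838, 83938, 84048, 84148, 84248, 84348, …, 85258, 85358.
16 qualify.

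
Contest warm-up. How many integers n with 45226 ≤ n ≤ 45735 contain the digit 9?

96

The integers in [45226, 45735] that contain the digit 9: 45229, 45239, 45249, 45259, 45269, 45279, …, 45719, 45729.
96 qualify.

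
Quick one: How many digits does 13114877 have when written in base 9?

8

13114877 in base 9 is 26608205, which has 8 digits.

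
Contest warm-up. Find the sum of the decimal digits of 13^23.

106

13^23 = 41753905413413116367045797
Sum of its 26 digits: 106.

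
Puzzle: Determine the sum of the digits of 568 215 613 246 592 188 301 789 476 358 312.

149

5+6+8+2+1+5+6+1+3+2+4+6+5+9+2+1+8+8+3+0+1+7+8+9+4+7+6+3+5+8+3+1+2 = 149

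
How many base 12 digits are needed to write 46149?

46149 in base 12 is 22859, which has 5 digits.

5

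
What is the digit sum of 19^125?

739

19^125 = 6985542176085217222851596560258580948420433440428974096385224930781994780974024536243893621456715550276088843210040689109537673913336015951278562374199998902499
Sum of its 160 digits: 739.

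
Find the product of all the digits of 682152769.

6×8×2×1×5×2×7×6×9 = 362880

362880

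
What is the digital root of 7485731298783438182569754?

7+4+8+5+7+3+1+2+9+8+7+8+3+4+3+8+1+8+2+5+6+9+7+5+4 = 134
1+3+4 = 8

8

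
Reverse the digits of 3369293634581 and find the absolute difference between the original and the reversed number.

Reverse of 3369293634581 is 1854363929633.
|3369293634581 − 1854363929633| = 1514929704948

1514929704948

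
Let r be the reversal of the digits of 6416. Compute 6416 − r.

Reverse of 6416 is 6146.
6416 − 6146 = 270

270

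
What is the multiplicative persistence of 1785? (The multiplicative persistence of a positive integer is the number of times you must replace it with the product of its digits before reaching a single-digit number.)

2

1785 → 280 → 0 (2 steps)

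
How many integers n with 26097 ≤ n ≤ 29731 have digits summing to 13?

46

The integers in [26097, 29731] that have digits summing to 13: 26104, 26113, 26122, 26131, 26140, 26203, …, 29110, 29200.
46 qualify.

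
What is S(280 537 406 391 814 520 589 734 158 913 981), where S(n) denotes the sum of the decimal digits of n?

2+8+0+5+3+7+4+0+6+3+9+1+8+1+4+5+2+0+5+8+9+7+3+4+1+5+8+9+1+3+9+8+1 = 149

149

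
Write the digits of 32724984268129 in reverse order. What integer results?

92186248942723

Reversing 32724984268129 gives 92186248942723.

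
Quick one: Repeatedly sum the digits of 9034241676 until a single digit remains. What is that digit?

9+0+3+4+2+4+1+6+7+6 = 42
4+2 = 6

6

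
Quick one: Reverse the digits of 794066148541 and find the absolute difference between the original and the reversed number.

648224488044

Reverse of 794066148541 is 145841660497.
|794066148541 − 145841660497| = 648224488044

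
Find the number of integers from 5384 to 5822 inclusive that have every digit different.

195

The integers in [5384, 5822] that have every digit different: 5384, 5386, 5387, 5389, 5390, 5391, …, 5820, 5821.
195 qualify.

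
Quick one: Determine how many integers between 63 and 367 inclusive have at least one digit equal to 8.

57

The integers in [63, 367] that have at least one digit equal to 8: 68, 78, 80, 81, 82, 83, …, 348, 358.
57 qualify.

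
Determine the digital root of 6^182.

9

The digital root of n equals n mod 9 (or 9 when 9 | n), so we need 6^182 mod 9.
6^182 ≡ 0 (mod 9), so the digital root is 9.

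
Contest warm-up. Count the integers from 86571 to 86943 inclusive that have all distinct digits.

The integers in [86571, 86943] that have all distinct digits: 86571, 86572, 86573, 86574, 86579, 86590, …, 86942, 86943.
81 qualify.

81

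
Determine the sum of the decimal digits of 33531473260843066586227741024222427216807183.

167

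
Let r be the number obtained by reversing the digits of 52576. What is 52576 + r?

120101

Reverse of 52576 is 67525.
52576 + 67525 = 120101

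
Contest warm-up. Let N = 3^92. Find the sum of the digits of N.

171

3^92 = 78551672112789411833022577315290546060373041
Sum of its 44 digits: 171.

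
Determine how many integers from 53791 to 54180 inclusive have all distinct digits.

The integers in [53791, 54180] that have all distinct digits: 53791, 53792, 53794, 53796, 53798, 53801, …, 54179, 54180.
162 qualify.

162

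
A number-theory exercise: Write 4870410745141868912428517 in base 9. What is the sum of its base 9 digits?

125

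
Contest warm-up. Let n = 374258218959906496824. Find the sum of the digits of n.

111

3+7+4+2+5+8+2+1+8+9+5+9+9+0+6+4+9+6+8+2+4 = 111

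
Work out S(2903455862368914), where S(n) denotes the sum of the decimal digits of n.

75

2+9+0+3+4+5+5+8+6+2+3+6+8+9+1+4 = 75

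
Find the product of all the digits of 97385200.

9×7×3×8×5×2×0×0 = 0

0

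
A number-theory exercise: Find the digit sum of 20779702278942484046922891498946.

163

2+0+7+7+9+7+0+2+2+7+8+9+4+2+4+8+4+0+4+6+9+2+2+8+9+1+4+9+8+9+4+6 = 163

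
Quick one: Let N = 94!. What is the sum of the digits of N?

94! = 108736615665674308027365285256786601004186803580182872307497374434045199869417927630229109214583415458560865651202385340530688000000000000000000000
Sum of its 147 digits: 549.

549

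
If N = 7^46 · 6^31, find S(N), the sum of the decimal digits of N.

7^46 · 6^31 = 993570303520481352055429868665678900138399076026520469183135744
Sum of its 63 digits: 279.

279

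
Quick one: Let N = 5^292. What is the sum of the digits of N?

1039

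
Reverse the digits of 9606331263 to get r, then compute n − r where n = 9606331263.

5984995194

Reverse of 9606331263 is 3621336069.
9606331263 − 3621336069 = 5984995194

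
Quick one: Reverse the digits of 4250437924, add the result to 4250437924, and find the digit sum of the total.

Reversal of 4250437924 is 4297340524; 4250437924 + 4297340524 = 8547778448.
Digit sum of 8547778448: 8+5+4+7+7+7+8+4+4+8 = 62.

62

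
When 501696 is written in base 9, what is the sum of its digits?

501696 in base 9 is 844170.
Digit sum: 8+4+4+1+7+0 = 24.

24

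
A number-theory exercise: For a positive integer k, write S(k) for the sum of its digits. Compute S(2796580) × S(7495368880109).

2516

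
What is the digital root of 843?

6

8+4+3 = 15
1+5 = 6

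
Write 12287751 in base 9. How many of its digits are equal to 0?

1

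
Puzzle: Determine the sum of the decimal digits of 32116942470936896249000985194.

3+2+1+1+6+9+4+2+4+7+0+9+3+6+8+9+6+2+4+9+0+0+0+9+8+5+1+9+4 = 131

131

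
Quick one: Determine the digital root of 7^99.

1

The digital root of n equals n mod 9 (or 9 when 9 | n), so we need 7^99 mod 9.
7^99 ≡ 1 (mod 9), so the digital root is 1.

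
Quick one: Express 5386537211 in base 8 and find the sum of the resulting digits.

27

5386537211 in base 8 is 50104004373.
Digit sum: 5+0+1+0+4+0+0+4+3+7+3 = 27.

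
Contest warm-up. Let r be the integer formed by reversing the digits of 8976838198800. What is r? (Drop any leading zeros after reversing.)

88918386798

Reversing 8976838198800 gives 88918386798.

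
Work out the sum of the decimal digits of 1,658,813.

1+6+5+8+8+1+3 = 32

32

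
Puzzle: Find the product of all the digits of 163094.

1×6×3×0×9×4 = 0

0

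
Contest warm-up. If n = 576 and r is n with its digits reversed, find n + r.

Reverse of 576 is 675.
576 + 675 = 1251

1251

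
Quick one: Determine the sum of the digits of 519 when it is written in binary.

4

519 in base 2 is 1000000111.
Digit sum: 1+0+0+0+0+0+0+1+1+1 = 4.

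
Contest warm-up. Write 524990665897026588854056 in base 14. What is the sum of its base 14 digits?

150

524990665897026588854056 in base 14 is 63BB99D3CBAB4154D20C0.
Digit sum: 6+3+11+11+9+9+13+3+12+11+10+11+4+1+5+4+13+2+0+12+0 = 150.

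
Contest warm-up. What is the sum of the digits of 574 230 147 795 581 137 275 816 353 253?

129

5+7+4+2+3+0+1+4+7+7+9+5+5+8+1+1+3+7+2+7+5+8+1+6+3+5+3+2+5+3 = 129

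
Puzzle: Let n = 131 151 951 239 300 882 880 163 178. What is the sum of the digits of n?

104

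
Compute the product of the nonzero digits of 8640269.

20736

8×6×4×2×6×9 = 20736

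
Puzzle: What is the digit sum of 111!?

693

111! = 1762952551090244663872161047107075788761409536026565516041574063347346955087248316436555574598462315773196047662837978913145847497199871623320096254145331200000000000000000000000000
Sum of its 181 digits: 693.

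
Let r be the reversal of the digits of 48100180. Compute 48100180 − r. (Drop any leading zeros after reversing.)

39999996

Reverse of 48100180 is 8100184.
48100180 − 8100184 = 39999996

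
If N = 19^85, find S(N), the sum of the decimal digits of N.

19^85 = 4943745220665013416622130055650473263726757930236695311442483036762574572597089739422226505532147191437533699
Sum of its 109 digits: 460.

460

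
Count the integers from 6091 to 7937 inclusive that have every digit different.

930

The integers in [6091, 7937] that have every digit different: 6091, 6092, 6093, 6094, 6095, 6097, …, 7935, 7936.
930 qualify.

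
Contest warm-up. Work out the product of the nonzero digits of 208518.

640

2×8×5×1×8 = 640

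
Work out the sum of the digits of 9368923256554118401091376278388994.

9+3+6+8+9+2+3+2+5+6+5+5+4+1+1+8+4+0+1+0+9+1+3+7+6+2+7+8+3+8+8+9+9+4 = 166

166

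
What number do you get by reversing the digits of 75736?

Reversing 75736 gives 63757.

63757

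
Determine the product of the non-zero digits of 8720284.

8×7×2×2×8×4 = 7168

7168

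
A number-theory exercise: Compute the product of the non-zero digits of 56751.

1050

5×6×7×5×1 = 1050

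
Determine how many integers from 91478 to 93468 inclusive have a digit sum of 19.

90

The integers in [91478, 93468] that have a digit sum of 19: 91504, 91513, 91522, 91531, 91540, 91603, …, 93421, 93430.
90 qualify.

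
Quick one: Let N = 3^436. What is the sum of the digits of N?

3^436 = 10589295258050997769409412448959395423874060901346690216568025941119919079549252641907734264438332383306691305079105409576787390198372654633034649262614609427710619620978938200171472803071880560552720633647121
Sum of its 209 digits: 918.

918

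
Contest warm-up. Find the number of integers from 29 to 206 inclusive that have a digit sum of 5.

9

The integers in [29, 206] that have a digit sum of 5: 32, 41, 50, 104, 113, 122, 131, 140, 203.
9 qualify.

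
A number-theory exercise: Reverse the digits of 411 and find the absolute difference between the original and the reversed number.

Reverse of 411 is 114.
|411 − 114| = 297

297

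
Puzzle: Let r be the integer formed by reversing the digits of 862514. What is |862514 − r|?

Reverse of 862514 is 415268.
|862514 − 415268| = 447246

447246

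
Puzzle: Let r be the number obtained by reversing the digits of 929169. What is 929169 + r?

1891098

Reverse of 929169 is 961929.
929169 + 961929 = 1891098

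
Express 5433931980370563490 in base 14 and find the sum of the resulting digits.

93

5433931980370563490 in base 14 is 26D02B9520AD222C2.
Digit sum: 2+6+13+0+2+11+9+5+2+0+10+13+2+2+2+12+2 = 93.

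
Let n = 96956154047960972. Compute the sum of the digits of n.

89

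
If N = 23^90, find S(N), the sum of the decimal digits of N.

568

23^90 = 359339733669351605185101286718740311628342797555834676291480724848488155215018843334859391939330168929445333462245499312849
Sum of its 123 digits: 568.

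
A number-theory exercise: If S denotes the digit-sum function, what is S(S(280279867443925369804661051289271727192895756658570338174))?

18

First digit sum: 279.
2+7+9 = 18.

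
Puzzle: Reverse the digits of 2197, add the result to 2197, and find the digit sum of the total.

11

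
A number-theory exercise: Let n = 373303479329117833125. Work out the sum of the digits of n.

84

3+7+3+3+0+3+4+7+9+3+2+9+1+1+7+8+3+3+1+2+5 = 84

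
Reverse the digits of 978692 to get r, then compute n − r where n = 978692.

681813

Reverse of 978692 is 296879.
978692 − 296879 = 681813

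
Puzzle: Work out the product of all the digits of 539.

5×3×9 = 135

135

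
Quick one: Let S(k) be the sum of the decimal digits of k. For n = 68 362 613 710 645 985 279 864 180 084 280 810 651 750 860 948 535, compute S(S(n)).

12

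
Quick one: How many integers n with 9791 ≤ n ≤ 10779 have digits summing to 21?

The integers in [9791, 10779] that have digits summing to 21: 9804, 9813, 9822, 9831, 9840, 9903, …, 10767, 10776.
28 qualify.

28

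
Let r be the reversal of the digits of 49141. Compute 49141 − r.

Reverse of 49141 is 14194.
49141 − 14194 = 34947

34947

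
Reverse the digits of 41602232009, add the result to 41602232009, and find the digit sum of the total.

Reversal of 41602232009 is 90023220614; 41602232009 + 90023220614 = 131625452623.
Digit sum of 131625452623: 1+3+1+6+2+5+4+5+2+6+2+3 = 40.

40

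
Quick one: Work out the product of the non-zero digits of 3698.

1296

3×6×9×8 = 1296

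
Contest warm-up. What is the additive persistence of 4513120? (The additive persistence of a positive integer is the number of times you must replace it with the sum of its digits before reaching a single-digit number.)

2

4513120 → 16 → 7 (2 steps)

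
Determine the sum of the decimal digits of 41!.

41! = 33452526613163807108170062053440751665152000000000
Sum of its 50 digits: 144.

144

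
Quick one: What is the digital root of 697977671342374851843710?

6+9+7+9+7+7+6+7+1+3+4+2+3+7+4+8+5+1+8+4+3+7+1+0 = 119
1+1+9 = 11
1+1 = 2

2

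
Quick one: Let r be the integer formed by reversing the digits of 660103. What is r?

Reversing 660103 gives 301066.

301066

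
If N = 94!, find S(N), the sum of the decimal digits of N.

549

94! = 108736615665674308027365285256786601004186803580182872307497374434045199869417927630229109214583415458560865651202385340530688000000000000000000000
Sum of its 147 digits: 549.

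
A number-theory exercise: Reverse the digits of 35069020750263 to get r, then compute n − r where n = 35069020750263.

-1136681345790

Reverse of 35069020750263 is 36205702096053.
35069020750263 − 36205702096053 = -1136681345790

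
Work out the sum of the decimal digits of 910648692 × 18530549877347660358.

910648692 × 18530549877347660358 = 16874821007847407334272951736
Sum of its 29 digits: 126.

126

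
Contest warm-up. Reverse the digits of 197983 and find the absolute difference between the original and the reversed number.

Reverse of 197983 is 389791.
|197983 − 389791| = 191808

191808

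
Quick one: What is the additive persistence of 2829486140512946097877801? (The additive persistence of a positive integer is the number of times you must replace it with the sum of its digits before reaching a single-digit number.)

3

2829486140512946097877801 → 118 → 10 → 1 (3 steps)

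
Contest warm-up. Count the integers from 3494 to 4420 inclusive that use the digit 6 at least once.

255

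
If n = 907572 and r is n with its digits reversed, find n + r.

1183281

Reverse of 907572 is 275709.
907572 + 275709 = 1183281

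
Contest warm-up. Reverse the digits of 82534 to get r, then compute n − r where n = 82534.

39006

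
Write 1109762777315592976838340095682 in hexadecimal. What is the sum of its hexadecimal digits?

177

1109762777315592976838340095682 in base 16 is E01D6410174A56D14DEF7AEC2.
Digit sum: 14+0+1+13+6+4+1+0+1+7+4+10+5+6+13+1+4+13+14+15+7+10+14+12+2 = 177.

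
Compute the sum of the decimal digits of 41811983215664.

4+1+8+1+1+9+8+3+2+1+5+6+6+4 = 59

59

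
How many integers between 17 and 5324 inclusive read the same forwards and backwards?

141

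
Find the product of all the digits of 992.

162

9×9×2 = 162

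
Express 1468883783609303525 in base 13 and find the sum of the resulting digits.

1468883783609303525 in base 13 is 2290A53359BCC7779.
Digit sum: 2+2+9+0+10+5+3+3+5+9+11+12+12+7+7+7+9 = 113.

113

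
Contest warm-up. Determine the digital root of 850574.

8+5+0+5+7+4 = 29
2+9 = 11
1+1 = 2

2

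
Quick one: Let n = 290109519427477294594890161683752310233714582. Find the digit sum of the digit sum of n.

First digit sum: 195.
1+9+5 = 15.

15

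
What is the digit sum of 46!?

216

46! = 5502622159812088949850305428800254892961651752960000000000
Sum of its 58 digits: 216.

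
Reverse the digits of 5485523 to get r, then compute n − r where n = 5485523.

Reverse of 5485523 is 3255845.
5485523 − 3255845 = 2229678

2229678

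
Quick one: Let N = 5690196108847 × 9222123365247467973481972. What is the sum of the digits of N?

169

5690196108847 × 9222123365247467973481972 = 52475690488238143209926369656104206284
Sum of its 38 digits: 169.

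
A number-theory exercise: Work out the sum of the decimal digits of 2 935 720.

28

2+9+3+5+7+2+0 = 28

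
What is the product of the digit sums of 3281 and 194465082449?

S(3281) = 3+2+8+1 = 14.
S(194465082449) = 1+9+4+4+6+5+0+8+2+4+4+9 = 56.
14 · 56 = 784.

784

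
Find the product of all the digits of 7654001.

0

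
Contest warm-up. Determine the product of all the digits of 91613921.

9×1×6×1×3×9×2×1 = 2916

2916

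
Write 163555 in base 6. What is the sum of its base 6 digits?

10

163555 in base 6 is 3301111.
Digit sum: 3+3+0+1+1+1+1 = 10.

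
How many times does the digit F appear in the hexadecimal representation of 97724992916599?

97724992916599 in base 16 is 58E15F7D0C77.
The digit F appears 1 time.

1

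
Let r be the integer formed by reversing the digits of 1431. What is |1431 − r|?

90

Reverse of 1431 is 1341.
|1431 − 1341| = 90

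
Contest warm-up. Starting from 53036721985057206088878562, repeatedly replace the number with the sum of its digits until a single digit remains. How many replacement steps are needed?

2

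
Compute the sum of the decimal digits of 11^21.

71

11^21 = 7400249944258160101211
Sum of its 22 digits: 71.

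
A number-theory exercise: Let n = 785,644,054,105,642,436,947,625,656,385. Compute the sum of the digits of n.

7+8+5+6+4+4+0+5+4+1+0+5+6+4+2+4+3+6+9+4+7+6+2+5+6+5+6+3+8+5 = 140

140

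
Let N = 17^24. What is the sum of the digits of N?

109

17^24 = 339448671314611904643504117121
Sum of its 30 digits: 109.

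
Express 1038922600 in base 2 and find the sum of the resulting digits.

1038922600 in base 2 is 111101111011001011001101101000.
Digit sum: 1+1+1+1+0+1+1+1+1+0+1+1+0+0+1+0+1+1+0+0+1+1+0+1+1+0+1+0+0+0 = 18.

18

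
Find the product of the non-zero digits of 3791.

3×7×9×1 = 189

189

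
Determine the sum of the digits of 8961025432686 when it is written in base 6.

8961025432686 in base 6 is 31020345510155010.
Digit sum: 3+1+0+2+0+3+4+5+5+1+0+1+5+5+0+1+0 = 36.

36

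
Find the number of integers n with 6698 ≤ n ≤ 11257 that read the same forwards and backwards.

46

The integers in [6698, 11257] that read the same forwards and backwards: 6776, 6886, 6996, 7007, 7117, 7227, …, 11111, 11211.
46 qualify.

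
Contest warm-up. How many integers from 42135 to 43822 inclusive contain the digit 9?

403

The integers in [42135, 43822] that contain the digit 9: 42139, 42149, 42159, 42169, 42179, 42189, …, 43809, 43819.
403 qualify.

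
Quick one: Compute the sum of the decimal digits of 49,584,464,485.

4+9+5+8+4+4+6+4+4+8+5 = 61

61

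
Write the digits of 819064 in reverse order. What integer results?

460918

Reversing 819064 gives 460918.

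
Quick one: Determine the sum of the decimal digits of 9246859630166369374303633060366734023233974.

9+2+4+6+8+5+9+6+3+0+1+6+6+3+6+9+3+7+4+3+0+3+6+3+3+0+6+0+3+6+6+7+3+4+0+2+3+2+3+3+9+7+4 = 183

183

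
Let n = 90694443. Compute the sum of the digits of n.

9+0+6+9+4+4+4+3 = 39

39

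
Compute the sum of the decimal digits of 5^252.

5^252 = 138178696881511114006181629804806393137856005830980502160379255522697468850598832927544120055556611624968756703138394617551921583149311147098448060432929196394979953765869140625
Sum of its 177 digits: 802.

802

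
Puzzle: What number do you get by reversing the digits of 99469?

Reversing 99469 gives 96499.

96499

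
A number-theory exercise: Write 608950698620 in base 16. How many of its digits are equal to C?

2

608950698620 in base 16 is 8DC84A427C.
The digit C appears 2 times.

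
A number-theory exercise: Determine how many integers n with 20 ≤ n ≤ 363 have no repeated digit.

The integers in [20, 363] that have no repeated digit: 20, 21, 23, 24, 25, 26, …, 361, 362.
259 qualify.

259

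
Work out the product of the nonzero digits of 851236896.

8×5×1×2×3×6×8×9×6 = 622080

622080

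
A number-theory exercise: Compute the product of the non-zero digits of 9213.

54

9×2×1×3 = 54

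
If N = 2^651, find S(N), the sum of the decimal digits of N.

2^651 = 9343878384890255807777119448474196633381331982845050737826186276657715542443371287564109437577976626746659450006721346172290467269376897020421450382791094657540085093089822617769726345721044533248
Sum of its 196 digits: 908.

908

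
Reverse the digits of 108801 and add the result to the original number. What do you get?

217602

Reverse of 108801 is 108801.
108801 + 108801 = 217602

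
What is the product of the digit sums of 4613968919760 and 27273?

1449

S(4613968919760) = 4+6+1+3+9+6+8+9+1+9+7+6+0 = 69.
S(27273) = 2+7+2+7+3 = 21.
69 · 21 = 1449.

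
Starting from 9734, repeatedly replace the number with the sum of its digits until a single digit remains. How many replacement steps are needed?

9734 → 23 → 5 (2 steps)

2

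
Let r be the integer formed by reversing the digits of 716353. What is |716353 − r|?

Reverse of 716353 is 353617.
|716353 − 353617| = 362736

362736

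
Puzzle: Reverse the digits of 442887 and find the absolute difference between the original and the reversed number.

Reverse of 442887 is 788244.
|442887 − 788244| = 345357

345357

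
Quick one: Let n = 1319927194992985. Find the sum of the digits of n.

1+3+1+9+9+2+7+1+9+4+9+9+2+9+8+5 = 88

88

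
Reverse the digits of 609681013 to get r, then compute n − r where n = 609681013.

299494107

Reverse of 609681013 is 310186906.
609681013 − 310186906 = 299494107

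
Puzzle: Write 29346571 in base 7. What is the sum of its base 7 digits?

29346571 in base 7 is 504304342.
Digit sum: 5+0+4+3+0+4+3+4+2 = 25.

25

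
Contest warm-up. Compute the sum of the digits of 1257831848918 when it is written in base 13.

86

1257831848918 in base 13 is 917C7AB4C58.
Digit sum: 9+1+7+12+7+10+11+4+12+5+8 = 86.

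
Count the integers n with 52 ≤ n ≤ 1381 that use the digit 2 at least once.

412

The integers in [52, 1381] that use the digit 2 at least once: 52, 62, 72, 82, 92, 102, …, 1362, 1372.
412 qualify.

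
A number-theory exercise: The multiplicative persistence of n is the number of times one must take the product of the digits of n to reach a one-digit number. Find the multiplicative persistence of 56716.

2

56716 → 1260 → 0 (2 steps)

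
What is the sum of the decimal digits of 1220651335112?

32

1+2+2+0+6+5+1+3+3+5+1+1+2 = 32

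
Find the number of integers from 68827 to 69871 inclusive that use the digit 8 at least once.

The integers in [68827, 69871] that use the digit 8 at least once: 68827, 68828, 68829, 68830, 68831, 68832, …, 69870, 69871.
397 qualify.

397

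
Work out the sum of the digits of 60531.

6+0+5+3+1 = 15

15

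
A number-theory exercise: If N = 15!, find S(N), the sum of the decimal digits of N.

45

15! = 1307674368000
Sum of its 13 digits: 45.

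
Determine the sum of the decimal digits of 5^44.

5^44 = 5684341886080801486968994140625
Sum of its 31 digits: 151.

151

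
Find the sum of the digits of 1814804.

26

1+8+1+4+8+0+4 = 26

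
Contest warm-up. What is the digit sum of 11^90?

11^90 = 5313022611848274220306942020010322294782998220478746610447439292453978364647240204594326581401
Sum of its 94 digits: 370.

370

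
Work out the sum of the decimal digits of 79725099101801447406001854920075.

125

7+9+7+2+5+0+9+9+1+0+1+8+0+1+4+4+7+4+0+6+0+0+1+8+5+4+9+2+0+0+7+5 = 125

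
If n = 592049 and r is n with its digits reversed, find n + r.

1532344

Reverse of 592049 is 940295.
592049 + 940295 = 1532344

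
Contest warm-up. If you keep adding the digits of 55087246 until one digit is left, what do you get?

1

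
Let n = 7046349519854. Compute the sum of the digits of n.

65

7+0+4+6+3+4+9+5+1+9+8+5+4 = 65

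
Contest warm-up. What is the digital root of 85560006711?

8+5+5+6+0+0+0+6+7+1+1 = 39
3+9 = 12
1+2 = 3

3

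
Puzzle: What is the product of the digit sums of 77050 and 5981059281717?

1197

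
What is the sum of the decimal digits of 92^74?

643

92^74 = 20907361262740699719819019667368223905494448389230840615566481112501482002119440004997459415376679119764951146879220179416821471626556577471791104
Sum of its 146 digits: 643.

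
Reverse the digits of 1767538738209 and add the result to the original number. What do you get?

10795917095880

Reverse of 1767538738209 is 9028378357671.
1767538738209 + 9028378357671 = 10795917095880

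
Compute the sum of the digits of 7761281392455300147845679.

7+7+6+1+2+8+1+3+9+2+4+5+5+3+0+0+1+4+7+8+4+5+6+7+9 = 114

114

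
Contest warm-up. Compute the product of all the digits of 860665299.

8×6×0×6×6×5×2×9×9 = 0

0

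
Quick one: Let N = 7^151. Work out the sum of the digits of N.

7^151 = 40719650536770402158027668023741838154439017548035383728392970453253598013240498968966127955259475305067793295352047892473338743
Sum of its 128 digits: 583.

583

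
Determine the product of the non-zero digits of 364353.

3240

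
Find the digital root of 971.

9+7+1 = 17
1+7 = 8

8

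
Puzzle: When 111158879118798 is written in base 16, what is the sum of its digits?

111158879118798 in base 16 is 65193180E5CE.
Digit sum: 6+5+1+9+3+1+8+0+14+5+12+14 = 78.

78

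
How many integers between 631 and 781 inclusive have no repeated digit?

The integers in [631, 781] that have no repeated digit: 631, 632, 634, 635, 637, 638, …, 780, 781.
105 qualify.

105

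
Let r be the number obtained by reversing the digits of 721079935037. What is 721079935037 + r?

1451619905164

Reverse of 721079935037 is 730539970127.
721079935037 + 730539970127 = 1451619905164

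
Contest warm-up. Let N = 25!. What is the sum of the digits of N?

25! = 15511210043330985984000000
Sum of its 26 digits: 72.

72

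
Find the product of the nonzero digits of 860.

48

8×6 = 48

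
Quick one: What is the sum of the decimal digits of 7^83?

7^83 = 13903921949820524683398592075392719113700201232097144724944011875664343
Sum of its 71 digits: 292.

292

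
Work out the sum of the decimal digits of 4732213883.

41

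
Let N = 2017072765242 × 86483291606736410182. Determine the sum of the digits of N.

108

2017072765242 × 86483291606736410182 = 174443092148430060080811104494044
Sum of its 33 digits: 108.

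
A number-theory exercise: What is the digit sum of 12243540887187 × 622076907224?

129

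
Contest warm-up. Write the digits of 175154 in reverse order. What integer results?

Reversing 175154 gives 451571.

451571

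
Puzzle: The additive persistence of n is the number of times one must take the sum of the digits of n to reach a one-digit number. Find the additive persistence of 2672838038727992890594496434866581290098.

2672838038727992890594496434866581290098 → 210 → 3 (2 steps)

2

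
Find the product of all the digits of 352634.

2160

3×5×2×6×3×4 = 2160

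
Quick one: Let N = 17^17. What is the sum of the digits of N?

98

17^17 = 827240261886336764177
Sum of its 21 digits: 98.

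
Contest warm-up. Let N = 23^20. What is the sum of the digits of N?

23^20 = 1716155831334586342923895201
Sum of its 28 digits: 115.

115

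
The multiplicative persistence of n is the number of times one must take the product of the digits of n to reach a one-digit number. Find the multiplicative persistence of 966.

966 → 324 → 24 → 8 (3 steps)

3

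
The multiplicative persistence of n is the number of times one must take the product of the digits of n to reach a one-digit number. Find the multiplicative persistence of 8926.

8926 → 864 → 192 → 18 → 8 (4 steps)

4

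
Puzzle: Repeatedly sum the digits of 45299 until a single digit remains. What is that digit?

4+5+2+9+9 = 29
2+9 = 11
1+1 = 2

2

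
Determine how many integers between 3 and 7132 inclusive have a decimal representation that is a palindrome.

The integers in [3, 7132] that have a decimal representation that is a palindrome: 3, 4, 5, 6, 7, 8, …, 7007, 7117.
168 qualify.

168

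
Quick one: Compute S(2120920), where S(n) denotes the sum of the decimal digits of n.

2+1+2+0+9+2+0 = 16

16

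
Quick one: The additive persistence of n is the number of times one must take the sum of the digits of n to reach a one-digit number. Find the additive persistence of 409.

409 → 13 → 4 (2 steps)

2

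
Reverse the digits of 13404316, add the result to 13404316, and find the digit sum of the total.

44

Reversal of 13404316 is 61340431; 13404316 + 61340431 = 74744747.
Digit sum of 74744747: 7+4+7+4+4+7+4+7 = 44.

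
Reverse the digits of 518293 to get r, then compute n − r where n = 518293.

Reverse of 518293 is 392815.
518293 − 392815 = 125478

125478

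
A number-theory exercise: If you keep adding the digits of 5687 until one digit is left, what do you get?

5+6+8+7 = 26
2+6 = 8

8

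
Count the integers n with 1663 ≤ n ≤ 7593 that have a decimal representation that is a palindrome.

59

The integers in [1663, 7593] that have a decimal representation that is a palindrome: 1771, 1881, 1991, 2002, 2112, 2222, …, 7447, 7557.
59 qualify.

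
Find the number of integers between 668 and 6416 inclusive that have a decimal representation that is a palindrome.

87

The integers in [668, 6416] that have a decimal representation that is a palindrome: 676, 686, 696, 707, 717, 727, …, 6226, 6336.
87 qualify.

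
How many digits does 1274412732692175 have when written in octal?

1274412732692175 in base 8 is 44161112616533317, which has 17 digits.

17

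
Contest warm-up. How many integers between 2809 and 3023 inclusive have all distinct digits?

114

The integers in [2809, 3023] that have all distinct digits: 2809, 2810, 2813, 2814, 2815, 2816, …, 3019, 3021.
114 qualify.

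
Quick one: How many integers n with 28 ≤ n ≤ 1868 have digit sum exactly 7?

The integers in [28, 1868] that have digit sum exactly 7: 34, 43, 52, 61, 70, 106, …, 1510, 1600.
61 qualify.

61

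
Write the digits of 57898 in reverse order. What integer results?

Reversing 57898 gives 89875.

89875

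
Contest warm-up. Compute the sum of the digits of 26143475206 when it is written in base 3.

24

26143475206 in base 3 is 2111110222120010220111.
Digit sum: 2+1+1+1+1+1+0+2+2+2+1+2+0+0+1+0+2+2+0+1+1+1 = 24.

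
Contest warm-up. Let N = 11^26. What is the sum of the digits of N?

11^26 = 1191817653772720942460132761
Sum of its 28 digits: 112.

112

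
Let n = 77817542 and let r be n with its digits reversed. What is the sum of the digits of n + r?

Reversal of 77817542 is 24571877; 77817542 + 24571877 = 102389419.
Digit sum of 102389419: 1+0+2+3+8+9+4+1+9 = 37.

37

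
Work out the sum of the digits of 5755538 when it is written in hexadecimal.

5755538 in base 16 is 57D292.
Digit sum: 5+7+13+2+9+2 = 38.

38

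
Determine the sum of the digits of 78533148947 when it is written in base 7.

78533148947 in base 7 is 5450060515631.
Digit sum: 5+4+5+0+0+6+0+5+1+5+6+3+1 = 41.

41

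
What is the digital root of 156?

3

1+5+6 = 12
1+2 = 3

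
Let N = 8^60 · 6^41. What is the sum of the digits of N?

405

8^60 · 6^41 = 122913754639962862807559570152493895922113056581135876507739386759610463269401191776256
Sum of its 87 digits: 405.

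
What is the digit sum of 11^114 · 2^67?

11^114 · 2^67 = 7722818309025487384836510540683047724138828687368107127385316963735282791058603576618638040446142137224071403646747469284758269477307547648
Sum of its 139 digits: 632.

632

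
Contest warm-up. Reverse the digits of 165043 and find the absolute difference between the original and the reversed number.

Reverse of 165043 is 340561.
|165043 − 340561| = 175518

175518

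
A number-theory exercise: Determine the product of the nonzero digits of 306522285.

28800

3×6×5×2×2×2×8×5 = 28800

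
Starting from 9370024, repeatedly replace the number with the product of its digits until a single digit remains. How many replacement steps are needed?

1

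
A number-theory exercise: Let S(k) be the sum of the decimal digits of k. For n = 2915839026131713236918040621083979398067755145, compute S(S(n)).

19

First digit sum: 199.
1+9+9 = 19.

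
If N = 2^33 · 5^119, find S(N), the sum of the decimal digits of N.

2^33 · 5^119 = 1292469707114105741986576081359316958696581423282623291015625000000000000000000000000000000000
Sum of its 94 digits: 268.

268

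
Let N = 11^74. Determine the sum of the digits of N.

355

11^74 = 115626851945005895824350724793934920977843826201410687257519861520453973754841
Sum of its 78 digits: 355.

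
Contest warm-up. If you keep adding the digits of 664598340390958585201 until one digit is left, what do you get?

1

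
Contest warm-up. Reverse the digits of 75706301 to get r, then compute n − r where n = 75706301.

65345544

Reverse of 75706301 is 10360757.
75706301 − 10360757 = 65345544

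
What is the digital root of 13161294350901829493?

8

1+3+1+6+1+2+9+4+3+5+0+9+0+1+8+2+9+4+9+3 = 80
8+0 = 8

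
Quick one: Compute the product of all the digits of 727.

7×2×7 = 98

98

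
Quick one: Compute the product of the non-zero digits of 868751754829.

270950400

8×6×8×7×5×1×7×5×4×8×2×9 = 270950400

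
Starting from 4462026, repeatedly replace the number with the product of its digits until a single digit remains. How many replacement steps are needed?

4462026 → 0 (1 step)

1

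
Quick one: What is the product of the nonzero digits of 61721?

84

6×1×7×2×1 = 84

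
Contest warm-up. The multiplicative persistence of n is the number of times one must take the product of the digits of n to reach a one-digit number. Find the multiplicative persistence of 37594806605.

37594806605 → 0 (1 step)

1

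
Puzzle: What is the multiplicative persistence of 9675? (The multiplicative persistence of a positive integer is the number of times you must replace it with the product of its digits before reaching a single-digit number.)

9675 → 1890 → 0 (2 steps)

2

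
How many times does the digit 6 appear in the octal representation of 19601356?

19601356 in base 8 is 112613714.
The digit 6 appears 1 time.

1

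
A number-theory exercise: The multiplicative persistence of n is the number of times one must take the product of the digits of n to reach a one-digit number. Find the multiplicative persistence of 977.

977 → 441 → 16 → 6 (3 steps)

3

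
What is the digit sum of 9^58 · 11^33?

342

9^58 · 11^33 = 515257305057303305211447440905452274576032873437356514633226706088313021059159193982331451
Sum of its 90 digits: 342.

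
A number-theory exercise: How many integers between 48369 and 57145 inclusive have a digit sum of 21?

The integers in [48369, 57145] that have a digit sum of 21: 48405, 48414, 48423, 48432, 48441, 48450, …, 57135, 57144.
578 qualify.

578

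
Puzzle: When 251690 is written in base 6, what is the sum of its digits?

15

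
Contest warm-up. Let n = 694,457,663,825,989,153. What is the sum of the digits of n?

100

6+9+4+4+5+7+6+6+3+8+2+5+9+8+9+1+5+3 = 100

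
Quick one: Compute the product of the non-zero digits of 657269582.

1814400

6×5×7×2×6×9×5×8×2 = 1814400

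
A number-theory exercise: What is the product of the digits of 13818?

192

1×3×8×1×8 = 192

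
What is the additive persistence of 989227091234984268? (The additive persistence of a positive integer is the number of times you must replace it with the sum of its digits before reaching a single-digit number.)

3

989227091234984268 → 93 → 12 → 3 (3 steps)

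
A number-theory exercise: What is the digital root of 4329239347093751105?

4+3+2+9+2+3+9+3+4+7+0+9+3+7+5+1+1+0+5 = 77
7+7 = 14
1+4 = 5

5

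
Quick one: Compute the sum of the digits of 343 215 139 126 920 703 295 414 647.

3+4+3+2+1+5+1+3+9+1+2+6+9+2+0+7+0+3+2+9+5+4+1+4+6+4+7 = 103

103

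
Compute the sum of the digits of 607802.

6+0+7+8+0+2 = 23

23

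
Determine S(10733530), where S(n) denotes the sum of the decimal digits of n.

1+0+7+3+3+5+3+0 = 22

22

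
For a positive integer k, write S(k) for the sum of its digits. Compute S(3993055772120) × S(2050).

371

S(3993055772120) = 3+9+9+3+0+5+5+7+7+2+1+2+0 = 53.
S(2050) = 2+0+5+0 = 7.
53 · 7 = 371.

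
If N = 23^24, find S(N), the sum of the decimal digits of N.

23^24 = 480250763996501976790165756943041
Sum of its 33 digits: 154.

154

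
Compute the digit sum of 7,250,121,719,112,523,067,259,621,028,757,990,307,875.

7+2+5+0+1+2+1+7+1+9+1+1+2+5+2+3+0+6+7+2+5+9+6+2+1+0+2+8+7+5+7+9+9+0+3+0+7+8+7+5 = 164

164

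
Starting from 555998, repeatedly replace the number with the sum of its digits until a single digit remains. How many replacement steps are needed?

555998 → 41 → 5 (2 steps)

2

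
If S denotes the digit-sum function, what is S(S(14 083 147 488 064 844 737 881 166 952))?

First digit sum: 137.
1+3+7 = 11.

11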